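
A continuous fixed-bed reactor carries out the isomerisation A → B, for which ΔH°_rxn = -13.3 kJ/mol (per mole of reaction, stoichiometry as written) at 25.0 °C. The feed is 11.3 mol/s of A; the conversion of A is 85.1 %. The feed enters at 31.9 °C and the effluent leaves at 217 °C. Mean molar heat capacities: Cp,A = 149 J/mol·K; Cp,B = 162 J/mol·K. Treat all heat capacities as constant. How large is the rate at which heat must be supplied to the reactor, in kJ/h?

Extent of reaction ξ = 0.851 × 11.3 = 9.6163 mol/s
Reaction term: ξ·ΔH°_rxn = 9.6163 × -13.3 = -127.9 kJ/s
Sensible, feed 31.9→25 °C: -11.618 kJ/s
Outlet flows (mol/s): A 1.6837, B 9.6163
Sensible, products 25→217 °C: 347.27 kJ/s
Q = ΔH = 207.76 kJ/s = 207.76 kW
Heat supplied = 747930 kJ/h

Q_in = 748000 kJ/h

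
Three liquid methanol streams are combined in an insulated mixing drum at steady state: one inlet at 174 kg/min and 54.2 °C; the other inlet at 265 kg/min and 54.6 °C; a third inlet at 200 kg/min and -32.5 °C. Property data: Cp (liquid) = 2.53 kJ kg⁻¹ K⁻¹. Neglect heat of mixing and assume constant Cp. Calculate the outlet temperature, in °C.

No heat crosses the boundary, so H_out = H_in.
Σ ṁᵢCp,ᵢTᵢ = 174×2.53×54.2 + 265×2.53×54.6 + 200×2.53×-32.5 = 44021
Σ ṁᵢCp,ᵢ = 174×2.53 + 265×2.53 + 200×2.53 = 1616.7
T_out = 44021 / 1616.7 = 27.23 °C

T_out = 27.2 °C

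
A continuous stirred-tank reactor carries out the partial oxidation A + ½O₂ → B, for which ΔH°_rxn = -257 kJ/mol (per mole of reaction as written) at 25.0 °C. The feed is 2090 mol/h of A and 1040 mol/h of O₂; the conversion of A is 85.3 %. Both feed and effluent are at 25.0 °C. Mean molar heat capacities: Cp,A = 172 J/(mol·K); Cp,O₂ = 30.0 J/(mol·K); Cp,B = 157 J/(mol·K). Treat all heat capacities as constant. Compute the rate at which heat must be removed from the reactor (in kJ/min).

Q_out = 7640 kJ/min

Extent of reaction ξ = 0.853 × 2090 = 1782.8 mol/h
Reaction term: ξ·ΔH°_rxn = 1782.8 × -257 = -458170 kJ/h
Q = ΔH = -458170 kJ/h = -127.27 kW
Heat removed = 7636.2 kJ/min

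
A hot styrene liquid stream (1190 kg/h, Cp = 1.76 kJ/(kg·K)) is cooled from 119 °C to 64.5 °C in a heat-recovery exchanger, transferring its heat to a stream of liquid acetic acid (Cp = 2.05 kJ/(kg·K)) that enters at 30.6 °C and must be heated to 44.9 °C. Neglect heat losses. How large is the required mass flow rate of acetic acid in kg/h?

ṁ_c = 3890 kg/h

Heat released by hot stream: Q = 1190 × 1.76 × (119 − 64.5) = 114140 kJ/h
Energy balance on cold side (adiabatic exchanger): Q = ṁ_c·Cp_c·(T_c,out − T_c,in)
ṁ_c = 114140 / [2.05 × (44.9 − 30.6)] = 3893.7 kg/h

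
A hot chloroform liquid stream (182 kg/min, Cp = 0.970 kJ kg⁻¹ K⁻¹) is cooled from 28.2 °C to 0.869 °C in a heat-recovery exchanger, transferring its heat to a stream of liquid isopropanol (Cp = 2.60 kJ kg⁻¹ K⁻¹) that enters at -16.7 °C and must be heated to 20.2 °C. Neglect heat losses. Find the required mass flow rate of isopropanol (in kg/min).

Heat released by hot stream: Q = 182 × 0.970 × (28.2 − 0.869) = 4825 kJ/min
Energy balance on cold side (adiabatic exchanger): Q = ṁ_c·Cp_c·(T_c,out − T_c,in)
ṁ_c = 4825 / [2.60 × (20.2 − -16.7)] = 50.292 kg/min

ṁ_c = 50.3 kg/min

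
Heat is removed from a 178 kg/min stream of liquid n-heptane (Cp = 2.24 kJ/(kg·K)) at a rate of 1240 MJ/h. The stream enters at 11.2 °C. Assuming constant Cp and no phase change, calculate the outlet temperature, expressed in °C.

Q = 1240 MJ/h = 20667 kJ/min
ΔT = Q/(ṁ·Cp) = 20667/(178×2.24) = 51.833 K
T_out = 11.2 − 51.833 = -40.633 °C

T_out = -40.6 °C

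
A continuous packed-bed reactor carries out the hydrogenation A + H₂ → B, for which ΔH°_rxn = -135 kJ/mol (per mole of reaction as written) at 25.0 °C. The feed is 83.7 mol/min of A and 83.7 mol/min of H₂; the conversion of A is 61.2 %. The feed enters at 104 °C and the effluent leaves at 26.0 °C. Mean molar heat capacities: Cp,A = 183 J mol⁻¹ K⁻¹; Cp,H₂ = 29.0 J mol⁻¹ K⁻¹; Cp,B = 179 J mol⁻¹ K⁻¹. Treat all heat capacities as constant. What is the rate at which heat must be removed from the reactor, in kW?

Q_out = 138 kW

Extent of reaction ξ = 0.612 × 83.7 = 51.224 mol/min
Reaction term: ξ·ΔH°_rxn = 51.224 × -135 = -6915.3 kJ/min
Sensible, feed 104→25 °C: -1401.8 kJ/min
Outlet flows (mol/min): A 32.476, H₂ 32.476, B 51.224
Sensible, products 25→26.0 °C: 16.054 kJ/min
Q = ΔH = -8301 kJ/min = -138.35 kW
Heat removed = 138.35 kW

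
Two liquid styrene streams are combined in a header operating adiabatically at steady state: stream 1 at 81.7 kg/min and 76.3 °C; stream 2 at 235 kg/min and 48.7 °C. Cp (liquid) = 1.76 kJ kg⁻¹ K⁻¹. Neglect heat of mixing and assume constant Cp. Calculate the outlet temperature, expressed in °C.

Energy balance with Q = 0: Σ ṁᵢCp,ᵢ(T_out − Tᵢ) = 0
T_out = Σ ṁᵢCp,ᵢTᵢ / Σ ṁᵢCp,ᵢ
      = 31114 / 557.39 = 55.82 °C

T_out = 55.8 °C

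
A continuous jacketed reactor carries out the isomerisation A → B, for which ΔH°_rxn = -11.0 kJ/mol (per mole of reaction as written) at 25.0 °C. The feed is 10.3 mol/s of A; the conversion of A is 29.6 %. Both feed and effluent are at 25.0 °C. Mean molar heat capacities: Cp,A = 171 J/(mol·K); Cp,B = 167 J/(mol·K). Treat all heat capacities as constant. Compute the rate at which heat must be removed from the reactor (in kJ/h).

Q_out = 121000 kJ/h

Extent of reaction ξ = 0.296 × 10.3 = 3.0488 mol/s
Reaction term: ξ·ΔH°_rxn = 3.0488 × -11.0 = -33.537 kJ/s
Q = ΔH = -33.537 kJ/s = -33.537 kW
Heat removed = 120730 kJ/h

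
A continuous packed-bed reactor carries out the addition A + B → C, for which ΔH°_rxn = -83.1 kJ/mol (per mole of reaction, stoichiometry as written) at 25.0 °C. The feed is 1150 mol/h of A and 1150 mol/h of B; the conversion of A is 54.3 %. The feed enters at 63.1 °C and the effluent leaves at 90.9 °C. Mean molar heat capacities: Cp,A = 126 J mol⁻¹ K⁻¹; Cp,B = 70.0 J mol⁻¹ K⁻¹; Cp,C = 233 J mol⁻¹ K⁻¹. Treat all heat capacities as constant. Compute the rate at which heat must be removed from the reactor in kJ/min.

Q_out = 735 kJ/min

Extent of reaction ξ = 0.543 × 1150 = 624.45 mol/h
Reaction term: ξ·ΔH°_rxn = 624.45 × -83.1 = -51892 kJ/h
Sensible, feed 63.1→25 °C: -8587.7 kJ/h
Outlet flows (mol/h): A 525.55, B 525.55, C 624.45
Sensible, products 25→90.9 °C: 16376 kJ/h
Q = ΔH = -44103 kJ/h = -12.251 kW
Heat removed = 735.05 kJ/min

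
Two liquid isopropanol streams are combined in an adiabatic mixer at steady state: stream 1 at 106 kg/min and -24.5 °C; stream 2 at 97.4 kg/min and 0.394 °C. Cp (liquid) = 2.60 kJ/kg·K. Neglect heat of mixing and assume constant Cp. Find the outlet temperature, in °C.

Energy balance with Q = 0: Σ ṁᵢCp,ᵢ(T_out − Tᵢ) = 0
T_out = Σ ṁᵢCp,ᵢTᵢ / Σ ṁᵢCp,ᵢ
      = -6652.4 / 528.84 = -12.579 °C

T_out = -12.6 °C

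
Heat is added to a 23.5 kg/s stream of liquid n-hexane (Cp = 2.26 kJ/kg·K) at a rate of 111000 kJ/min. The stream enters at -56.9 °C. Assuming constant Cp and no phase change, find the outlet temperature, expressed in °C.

T_out = -22.1 °C

Q = 111000 kJ/min = 1850 kJ/s
ΔT = Q/(ṁ·Cp) = 1850/(23.5×2.26) = 34.833 K
T_out = -56.9 + 34.833 = -22.067 °C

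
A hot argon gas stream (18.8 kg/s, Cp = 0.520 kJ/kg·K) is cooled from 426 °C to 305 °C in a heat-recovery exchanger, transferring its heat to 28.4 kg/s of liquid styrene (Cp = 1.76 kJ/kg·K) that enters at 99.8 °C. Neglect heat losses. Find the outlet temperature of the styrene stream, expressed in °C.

Heat released by hot stream: Q = 18.8 × 0.520 × (426 − 305) = 1182.9 kJ/s
Energy balance on cold side (adiabatic exchanger): Q = ṁ_c·Cp_c·(T_c,out − T_c,in)
T_c,out = 99.8 + 1182.9/(28.4 × 1.76) = 123.47 °C

T_c,out = 123 °C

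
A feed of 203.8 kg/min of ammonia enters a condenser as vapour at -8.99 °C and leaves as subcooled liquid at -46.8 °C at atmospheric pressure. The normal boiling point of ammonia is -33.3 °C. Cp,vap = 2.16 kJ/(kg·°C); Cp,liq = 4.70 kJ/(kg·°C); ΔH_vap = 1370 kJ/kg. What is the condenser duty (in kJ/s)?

Q_c = 5050 kJ/s

vapour -8.99→-33.3 °C: -52.51 kJ/kg
condensation at -33.3 °C: -1370 kJ/kg
liquid -33.3→-46.8 °C: -63.45 kJ/kg
Δh = -52.51 + -1370 + -63.45 = -1486 kJ/kg
Q = ṁ·Δh = 203.8 kg/min × -1486 kJ/kg = -302840 kJ/min
|Q| = 5047.3 kW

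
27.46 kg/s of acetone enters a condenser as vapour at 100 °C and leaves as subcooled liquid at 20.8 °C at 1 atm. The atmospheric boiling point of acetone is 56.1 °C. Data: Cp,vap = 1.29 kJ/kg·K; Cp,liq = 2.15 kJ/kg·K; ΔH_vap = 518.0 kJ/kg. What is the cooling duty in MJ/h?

Q_c = 64300 MJ/h

vapour 100→56.1 °C: -56.631 kJ/kg
condensation at 56.1 °C: -518 kJ/kg
liquid 56.1→20.8 °C: -75.895 kJ/kg
Δh = -56.631 + -518 + -75.895 = -650.53 kJ/kg
Q = ṁ·Δh = 27.46 kg/s × -650.53 kJ/kg = -17863 kJ/s
|Q| = 17863 kW = 64308 MJ/h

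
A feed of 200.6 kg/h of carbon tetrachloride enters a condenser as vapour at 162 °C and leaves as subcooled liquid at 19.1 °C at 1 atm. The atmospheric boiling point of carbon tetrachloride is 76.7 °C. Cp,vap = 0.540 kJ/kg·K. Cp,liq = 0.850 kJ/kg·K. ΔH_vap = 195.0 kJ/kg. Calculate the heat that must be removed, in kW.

vapour 162→76.7 °C: -46.062 kJ/kg
condensation at 76.7 °C: -195 kJ/kg
liquid 76.7→19.1 °C: -48.96 kJ/kg
Δh = -46.062 + -195 + -48.96 = -290.02 kJ/kg
Q = ṁ·Δh = 200.6 kg/h × -290.02 kJ/kg = -58178 kJ/h
|Q| = 16.161 kW

Q_c = 16.2 kW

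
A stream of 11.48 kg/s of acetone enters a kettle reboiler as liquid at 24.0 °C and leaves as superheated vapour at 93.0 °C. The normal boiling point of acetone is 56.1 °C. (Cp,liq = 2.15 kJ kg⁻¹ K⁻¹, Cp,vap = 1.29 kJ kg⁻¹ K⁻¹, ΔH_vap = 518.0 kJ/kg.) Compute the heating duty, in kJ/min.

liquid 24.0→56.1 °C: 69.015 kJ/kg
vaporisation at 56.1 °C: 518 kJ/kg
vapour 56.1→93.0 °C: 47.601 kJ/kg
Δh = 69.015 + 518 + 47.601 = 634.62 kJ/kg
Q = ṁ·Δh = 11.48 kg/s × 634.62 kJ/kg = 7285.4 kJ/s
|Q| = 7285.4 kW = 437120 kJ/min

Q = 437000 kJ/min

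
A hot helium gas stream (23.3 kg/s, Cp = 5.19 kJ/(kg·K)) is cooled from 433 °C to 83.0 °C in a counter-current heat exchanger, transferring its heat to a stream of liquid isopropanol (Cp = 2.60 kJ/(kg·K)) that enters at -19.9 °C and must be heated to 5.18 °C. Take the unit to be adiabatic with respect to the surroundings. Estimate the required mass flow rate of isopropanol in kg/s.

Heat released by hot stream: Q = 23.3 × 5.19 × (433 − 83.0) = 42324 kJ/s
Energy balance on cold side (adiabatic exchanger): Q = ṁ_c·Cp_c·(T_c,out − T_c,in)
ṁ_c = 42324 / [2.60 × (5.18 − -19.9)] = 649.07 kg/s

ṁ_c = 649 kg/s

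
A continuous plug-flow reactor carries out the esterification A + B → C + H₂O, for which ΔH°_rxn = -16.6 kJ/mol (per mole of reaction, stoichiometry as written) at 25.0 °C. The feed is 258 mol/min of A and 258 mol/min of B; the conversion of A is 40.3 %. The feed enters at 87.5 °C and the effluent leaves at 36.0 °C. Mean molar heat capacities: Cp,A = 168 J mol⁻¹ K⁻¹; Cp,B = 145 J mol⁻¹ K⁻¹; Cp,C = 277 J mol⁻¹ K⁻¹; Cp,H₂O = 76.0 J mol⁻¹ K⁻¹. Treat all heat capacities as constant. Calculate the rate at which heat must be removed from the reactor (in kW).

Q_out = 97.3 kW

Extent of reaction ξ = 0.403 × 258 = 103.97 mol/min
Reaction term: ξ·ΔH°_rxn = 103.97 × -16.6 = -1726 kJ/min
Sensible, feed 87.5→25 °C: -5047.1 kJ/min
Outlet flows (mol/min): A 154.03, B 154.03, C 103.97, H₂O 103.97
Sensible, products 25→36.0 °C: 934.04 kJ/min
Q = ΔH = -5839.1 kJ/min = -97.318 kW
Heat removed = 97.318 kW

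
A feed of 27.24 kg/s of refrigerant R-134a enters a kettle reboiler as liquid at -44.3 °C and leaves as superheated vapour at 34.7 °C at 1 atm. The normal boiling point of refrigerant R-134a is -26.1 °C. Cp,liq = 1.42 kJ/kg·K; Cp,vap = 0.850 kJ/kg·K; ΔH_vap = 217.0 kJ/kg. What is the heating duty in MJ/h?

Q = 28900 MJ/h

liquid -44.3→-26.1 °C: 25.844 kJ/kg
vaporisation at -26.1 °C: 217 kJ/kg
vapour -26.1→34.7 °C: 51.68 kJ/kg
Δh = 25.844 + 217 + 51.68 = 294.52 kJ/kg
Q = ṁ·Δh = 27.24 kg/s × 294.52 kJ/kg = 8022.8 kJ/s
|Q| = 8022.8 kW = 28882 MJ/h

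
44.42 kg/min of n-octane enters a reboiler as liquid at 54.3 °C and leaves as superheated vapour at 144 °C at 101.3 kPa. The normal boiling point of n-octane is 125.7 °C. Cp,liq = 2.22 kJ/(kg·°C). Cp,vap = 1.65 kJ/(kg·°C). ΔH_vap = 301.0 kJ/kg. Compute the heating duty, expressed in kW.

Q = 363 kW

liquid 54.3→125.7 °C: 158.51 kJ/kg
vaporisation at 125.7 °C: 301 kJ/kg
vapour 125.7→144 °C: 30.195 kJ/kg
Δh = 158.51 + 301 + 30.195 = 489.7 kJ/kg
Q = ṁ·Δh = 44.42 kg/min × 489.7 kJ/kg = 21753 kJ/min
|Q| = 362.54 kW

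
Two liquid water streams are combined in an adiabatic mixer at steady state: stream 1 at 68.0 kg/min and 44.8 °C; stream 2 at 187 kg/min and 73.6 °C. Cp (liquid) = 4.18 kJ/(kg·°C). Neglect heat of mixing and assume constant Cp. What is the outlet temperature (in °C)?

T_out = 65.9 °C

No heat crosses the boundary, so H_out = H_in.
Σ ṁᵢCp,ᵢTᵢ = 68.0×4.18×44.8 + 187×4.18×73.6 = 70264
Σ ṁᵢCp,ᵢ = 68.0×4.18 + 187×4.18 = 1065.9
T_out = 70264 / 1065.9 = 65.92 °C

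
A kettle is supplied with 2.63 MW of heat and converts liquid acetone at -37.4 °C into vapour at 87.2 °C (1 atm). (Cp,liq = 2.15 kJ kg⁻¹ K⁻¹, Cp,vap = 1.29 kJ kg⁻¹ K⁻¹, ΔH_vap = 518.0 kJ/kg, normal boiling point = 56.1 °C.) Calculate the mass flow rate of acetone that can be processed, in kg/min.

ṁ = 208 kg/min

Δh = 2.15×(56.1−-37.4) + 518.0 + 1.29×(87.2−56.1) = 759.14 kJ/kg
Q = 2.63 MW = 2630 kJ/s = 157800 kJ/min
ṁ = Q/Δh = 157800 / 759.14 = 207.87 kg/min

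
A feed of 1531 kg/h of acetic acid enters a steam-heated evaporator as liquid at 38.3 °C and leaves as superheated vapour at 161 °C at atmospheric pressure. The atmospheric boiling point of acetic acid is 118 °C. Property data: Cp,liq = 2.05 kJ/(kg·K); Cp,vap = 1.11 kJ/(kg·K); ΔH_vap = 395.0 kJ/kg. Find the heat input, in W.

liquid 38.3→118 °C: 163.38 kJ/kg
vaporisation at 118 °C: 395 kJ/kg
vapour 118→161 °C: 47.73 kJ/kg
Δh = 163.38 + 395 + 47.73 = 606.12 kJ/kg
Q = ṁ·Δh = 1531 kg/h × 606.12 kJ/kg = 927960 kJ/h
|Q| = 257.77 kW = 257770 W

Q = 258000 W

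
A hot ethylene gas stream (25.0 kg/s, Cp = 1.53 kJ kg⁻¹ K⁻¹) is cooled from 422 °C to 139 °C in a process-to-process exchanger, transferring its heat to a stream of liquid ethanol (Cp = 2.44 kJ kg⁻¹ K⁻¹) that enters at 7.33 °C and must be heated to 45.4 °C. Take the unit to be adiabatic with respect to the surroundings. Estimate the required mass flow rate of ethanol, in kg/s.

Heat released by hot stream: Q = 25.0 × 1.53 × (422 − 139) = 10825 kJ/s
Energy balance on cold side (adiabatic exchanger): Q = ṁ_c·Cp_c·(T_c,out − T_c,in)
ṁ_c = 10825 / [2.44 × (45.4 − 7.33)] = 116.53 kg/s

ṁ_c = 117 kg/s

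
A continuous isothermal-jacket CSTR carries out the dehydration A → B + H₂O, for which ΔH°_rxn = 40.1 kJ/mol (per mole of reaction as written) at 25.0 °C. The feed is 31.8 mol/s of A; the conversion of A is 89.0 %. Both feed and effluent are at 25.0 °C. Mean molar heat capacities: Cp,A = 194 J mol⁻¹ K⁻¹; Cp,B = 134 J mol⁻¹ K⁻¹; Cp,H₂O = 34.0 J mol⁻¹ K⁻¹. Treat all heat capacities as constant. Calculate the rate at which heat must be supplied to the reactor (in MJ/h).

Q_in = 4090 MJ/h

Extent of reaction ξ = 0.890 × 31.8 = 28.302 mol/s
Reaction term: ξ·ΔH°_rxn = 28.302 × 40.1 = 1134.9 kJ/s
Q = ΔH = 1134.9 kJ/s = 1134.9 kW
Heat supplied = 4085.7 MJ/h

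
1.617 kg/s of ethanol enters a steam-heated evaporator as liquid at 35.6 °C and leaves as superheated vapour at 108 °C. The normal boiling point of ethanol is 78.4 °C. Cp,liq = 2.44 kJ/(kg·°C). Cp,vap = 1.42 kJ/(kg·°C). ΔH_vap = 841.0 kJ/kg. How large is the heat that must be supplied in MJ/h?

Q = 5750 MJ/h

liquid 35.6→78.4 °C: 104.43 kJ/kg
vaporisation at 78.4 °C: 841 kJ/kg
vapour 78.4→108 °C: 42.032 kJ/kg
Δh = 104.43 + 841 + 42.032 = 987.46 kJ/kg
Q = ṁ·Δh = 1.617 kg/s × 987.46 kJ/kg = 1596.7 kJ/s
|Q| = 1596.7 kW = 5748.2 MJ/h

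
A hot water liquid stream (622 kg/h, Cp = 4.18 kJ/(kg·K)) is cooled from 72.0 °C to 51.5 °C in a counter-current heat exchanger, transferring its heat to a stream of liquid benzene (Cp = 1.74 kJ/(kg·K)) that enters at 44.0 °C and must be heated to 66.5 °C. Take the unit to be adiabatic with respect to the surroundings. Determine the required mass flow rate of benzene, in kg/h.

ṁ_c = 1360 kg/h

Heat released by hot stream: Q = 622 × 4.18 × (72.0 − 51.5) = 53299 kJ/h
Energy balance on cold side (adiabatic exchanger): Q = ṁ_c·Cp_c·(T_c,out − T_c,in)
ṁ_c = 53299 / [1.74 × (66.5 − 44.0)] = 1361.4 kg/h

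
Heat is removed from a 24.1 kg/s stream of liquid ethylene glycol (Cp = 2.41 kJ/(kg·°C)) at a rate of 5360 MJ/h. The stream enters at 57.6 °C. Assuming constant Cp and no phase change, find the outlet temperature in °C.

T_out = 32.0 °C

Q = 5360 MJ/h = 1488.9 kJ/s
ΔT = Q/(ṁ·Cp) = 1488.9/(24.1×2.41) = 25.635 K
T_out = 57.6 − 25.635 = 31.965 °C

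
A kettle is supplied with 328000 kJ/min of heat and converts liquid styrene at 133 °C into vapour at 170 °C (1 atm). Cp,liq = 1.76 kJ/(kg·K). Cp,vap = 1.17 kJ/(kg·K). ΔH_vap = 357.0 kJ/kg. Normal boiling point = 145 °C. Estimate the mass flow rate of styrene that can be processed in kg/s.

Δh = 1.76×(145−133) + 357.0 + 1.17×(170−145) = 407.37 kJ/kg
Q = 328000 kJ/min = 5466.7 kJ/s = 5466.7 kJ/s
ṁ = Q/Δh = 5466.7 / 407.37 = 13.419 kg/s

ṁ = 13.4 kg/s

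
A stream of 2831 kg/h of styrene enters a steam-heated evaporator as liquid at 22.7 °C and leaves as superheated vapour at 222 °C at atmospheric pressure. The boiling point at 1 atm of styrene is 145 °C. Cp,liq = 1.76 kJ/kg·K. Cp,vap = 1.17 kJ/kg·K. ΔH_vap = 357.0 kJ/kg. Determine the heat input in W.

liquid 22.7→145 °C: 215.25 kJ/kg
vaporisation at 145 °C: 357 kJ/kg
vapour 145→222 °C: 90.09 kJ/kg
Δh = 215.25 + 357 + 90.09 = 662.34 kJ/kg
Q = ṁ·Δh = 2831 kg/h × 662.34 kJ/kg = 1.8751e+06 kJ/h
|Q| = 520.86 kW = 520860 W

Q = 521000 W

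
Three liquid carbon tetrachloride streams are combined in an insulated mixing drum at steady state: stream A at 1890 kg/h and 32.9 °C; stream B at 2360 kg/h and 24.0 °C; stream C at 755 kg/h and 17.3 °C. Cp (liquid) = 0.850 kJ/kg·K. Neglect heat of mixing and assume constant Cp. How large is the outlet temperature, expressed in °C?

T_out = 26.4 °C

Adiabatic, steady state ⇒ Σ ṁᵢCp,ᵢ(T_out − Tᵢ) = 0
Σ ṁᵢCp,ᵢTᵢ = 1890×0.850×32.9 + 2360×0.850×24.0 + 755×0.850×17.3 = 112100
Σ ṁᵢCp,ᵢ = 1890×0.850 + 2360×0.850 + 755×0.850 = 4254.2
T_out = 112100 / 4254.2 = 26.35 °C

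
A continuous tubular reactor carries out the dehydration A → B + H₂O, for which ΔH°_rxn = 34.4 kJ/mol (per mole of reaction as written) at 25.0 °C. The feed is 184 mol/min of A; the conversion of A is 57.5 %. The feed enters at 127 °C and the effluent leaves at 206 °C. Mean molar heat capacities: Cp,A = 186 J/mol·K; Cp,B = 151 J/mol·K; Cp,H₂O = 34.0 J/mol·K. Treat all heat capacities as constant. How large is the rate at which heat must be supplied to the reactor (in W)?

Q_in = 105000 W

Extent of reaction ξ = 0.575 × 184 = 105.8 mol/min
Reaction term: ξ·ΔH°_rxn = 105.8 × 34.4 = 3639.5 kJ/min
Sensible, feed 127→25 °C: -3490.8 kJ/min
Outlet flows (mol/min): A 78.2, B 105.8, H₂O 105.8
Sensible, products 25→206 °C: 6175.4 kJ/min
Q = ΔH = 6324.1 kJ/min = 105.4 kW
Heat supplied = 105400 W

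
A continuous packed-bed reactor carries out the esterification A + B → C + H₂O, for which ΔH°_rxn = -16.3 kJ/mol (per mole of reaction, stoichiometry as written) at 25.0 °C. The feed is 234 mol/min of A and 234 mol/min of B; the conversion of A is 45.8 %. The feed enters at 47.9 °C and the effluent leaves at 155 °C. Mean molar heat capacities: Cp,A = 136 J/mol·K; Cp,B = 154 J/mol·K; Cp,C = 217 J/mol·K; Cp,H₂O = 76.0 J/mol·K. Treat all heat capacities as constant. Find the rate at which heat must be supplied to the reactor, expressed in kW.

Q_in = 92.7 kW

Extent of reaction ξ = 0.458 × 234 = 107.17 mol/min
Reaction term: ξ·ΔH°_rxn = 107.17 × -16.3 = -1746.9 kJ/min
Sensible, feed 47.9→25 °C: -1554 kJ/min
Outlet flows (mol/min): A 126.83, B 126.83, C 107.17, H₂O 107.17
Sensible, products 25→155 °C: 8863.6 kJ/min
Q = ΔH = 5562.7 kJ/min = 92.712 kW
Heat supplied = 92.712 kW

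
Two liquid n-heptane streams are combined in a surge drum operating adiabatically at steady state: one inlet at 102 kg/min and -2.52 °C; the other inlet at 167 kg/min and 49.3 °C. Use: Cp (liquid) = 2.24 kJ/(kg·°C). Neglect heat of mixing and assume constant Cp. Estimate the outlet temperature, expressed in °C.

T_out = 29.7 °C

No heat crosses the boundary, so H_out = H_in.
T_out = Σ ṁᵢCp,ᵢTᵢ / Σ ṁᵢCp,ᵢ
      = 17866 / 602.56 = 29.651 °C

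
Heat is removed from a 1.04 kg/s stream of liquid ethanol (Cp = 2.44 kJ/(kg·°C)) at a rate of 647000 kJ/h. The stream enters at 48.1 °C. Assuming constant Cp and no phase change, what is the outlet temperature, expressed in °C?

T_out = -22.7 °C

Q = 647000 kJ/h = 179.72 kJ/s
ΔT = Q/(ṁ·Cp) = 179.72/(1.04×2.44) = 70.824 K
T_out = 48.1 − 70.824 = -22.724 °C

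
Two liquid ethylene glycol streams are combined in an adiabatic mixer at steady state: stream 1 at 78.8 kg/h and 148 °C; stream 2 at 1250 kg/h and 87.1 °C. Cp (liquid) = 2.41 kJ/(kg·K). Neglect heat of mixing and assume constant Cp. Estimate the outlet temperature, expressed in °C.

T_out = 90.7 °C

Energy balance with Q = 0: Σ ṁᵢCp,ᵢ(T_out − Tᵢ) = 0
T_out = Σ ṁᵢCp,ᵢTᵢ / Σ ṁᵢCp,ᵢ
      = 290500 / 3202.4 = 90.711 °C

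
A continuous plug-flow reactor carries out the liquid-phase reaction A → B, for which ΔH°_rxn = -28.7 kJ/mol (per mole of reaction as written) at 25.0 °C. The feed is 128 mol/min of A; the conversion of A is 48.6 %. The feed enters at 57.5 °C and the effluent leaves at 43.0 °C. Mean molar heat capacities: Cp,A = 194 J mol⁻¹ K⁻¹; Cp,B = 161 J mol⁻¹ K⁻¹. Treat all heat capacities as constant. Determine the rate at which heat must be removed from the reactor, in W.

Q_out = 36400 W

Extent of reaction ξ = 0.486 × 128 = 62.208 mol/min
Reaction term: ξ·ΔH°_rxn = 62.208 × -28.7 = -1785.4 kJ/min
Sensible, feed 57.5→25 °C: -807.04 kJ/min
Outlet flows (mol/min): A 65.792, B 62.208
Sensible, products 25→43.0 °C: 410.02 kJ/min
Q = ΔH = -2182.4 kJ/min = -36.373 kW
Heat removed = 36373 W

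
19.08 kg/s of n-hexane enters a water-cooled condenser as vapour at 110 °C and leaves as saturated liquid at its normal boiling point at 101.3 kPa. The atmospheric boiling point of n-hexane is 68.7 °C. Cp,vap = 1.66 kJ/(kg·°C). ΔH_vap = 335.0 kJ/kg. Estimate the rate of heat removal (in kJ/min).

Q_c = 462000 kJ/min

vapour 110→68.7 °C: -68.558 kJ/kg
condensation at 68.7 °C: -335 kJ/kg
Δh = -68.558 + -335 = -403.56 kJ/kg
Q = ṁ·Δh = 19.08 kg/s × -403.56 kJ/kg = -7699.9 kJ/s
|Q| = 7699.9 kW = 461990 kJ/min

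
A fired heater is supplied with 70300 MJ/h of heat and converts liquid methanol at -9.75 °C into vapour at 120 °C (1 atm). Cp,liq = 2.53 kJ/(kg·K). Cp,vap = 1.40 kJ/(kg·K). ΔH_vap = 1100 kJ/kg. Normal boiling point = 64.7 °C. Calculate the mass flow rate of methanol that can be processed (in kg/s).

Δh = 2.53×(64.7−-9.75) + 1100 + 1.40×(120−64.7) = 1365.8 kJ/kg
Q = 70300 MJ/h = 19528 kJ/s = 19528 kJ/s
ṁ = Q/Δh = 19528 / 1365.8 = 14.298 kg/s

ṁ = 14.3 kg/s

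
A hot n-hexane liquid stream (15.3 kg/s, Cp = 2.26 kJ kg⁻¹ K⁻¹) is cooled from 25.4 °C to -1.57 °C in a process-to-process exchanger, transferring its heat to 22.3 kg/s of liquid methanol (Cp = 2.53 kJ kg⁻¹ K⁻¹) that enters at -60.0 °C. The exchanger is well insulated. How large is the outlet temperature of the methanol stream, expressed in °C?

Heat released by hot stream: Q = 15.3 × 2.26 × (25.4 − -1.57) = 932.57 kJ/s
Energy balance on cold side (adiabatic exchanger): Q = ṁ_c·Cp_c·(T_c,out − T_c,in)
T_c,out = -60.0 + 932.57/(22.3 × 2.53) = -43.471 °C

T_c,out = -43.5 °C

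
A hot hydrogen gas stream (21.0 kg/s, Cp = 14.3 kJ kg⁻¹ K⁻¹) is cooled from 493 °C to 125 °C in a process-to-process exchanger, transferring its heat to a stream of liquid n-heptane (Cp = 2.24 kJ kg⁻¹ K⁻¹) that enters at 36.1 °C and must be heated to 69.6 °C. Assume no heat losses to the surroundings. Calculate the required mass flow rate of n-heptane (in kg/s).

Heat released by hot stream: Q = 21.0 × 14.3 × (493 − 125) = 110510 kJ/s
Energy balance on cold side (adiabatic exchanger): Q = ṁ_c·Cp_c·(T_c,out − T_c,in)
ṁ_c = 110510 / [2.24 × (69.6 − 36.1)] = 1472.7 kg/s

ṁ_c = 1470 kg/s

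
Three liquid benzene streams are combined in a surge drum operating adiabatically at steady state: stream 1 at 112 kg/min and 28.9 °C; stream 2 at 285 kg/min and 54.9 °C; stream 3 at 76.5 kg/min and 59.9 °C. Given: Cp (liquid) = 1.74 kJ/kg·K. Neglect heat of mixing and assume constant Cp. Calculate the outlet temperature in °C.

Adiabatic, steady state ⇒ Σ ṁᵢCp,ᵢ(T_out − Tᵢ) = 0
Σ ṁᵢCp,ᵢTᵢ = 112×1.74×28.9 + 285×1.74×54.9 + 76.5×1.74×59.9 = 40830
Σ ṁᵢCp,ᵢ = 112×1.74 + 285×1.74 + 76.5×1.74 = 823.89
T_out = 40830 / 823.89 = 49.558 °C

T_out = 49.6 °C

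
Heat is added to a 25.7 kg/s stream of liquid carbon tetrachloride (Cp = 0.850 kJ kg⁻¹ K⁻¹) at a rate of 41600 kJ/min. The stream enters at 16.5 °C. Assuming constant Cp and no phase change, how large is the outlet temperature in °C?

T_out = 48.2 °C

Q = 41600 kJ/min = 693.33 kJ/s
ΔT = Q/(ṁ·Cp) = 693.33/(25.7×0.850) = 31.739 K
T_out = 16.5 + 31.739 = 48.239 °C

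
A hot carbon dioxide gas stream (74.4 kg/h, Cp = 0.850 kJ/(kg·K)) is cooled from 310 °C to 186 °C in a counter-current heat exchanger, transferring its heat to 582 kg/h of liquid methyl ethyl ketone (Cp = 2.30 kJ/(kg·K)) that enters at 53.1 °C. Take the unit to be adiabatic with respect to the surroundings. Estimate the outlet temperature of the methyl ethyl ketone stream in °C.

T_c,out = 59.0 °C

Heat released by hot stream: Q = 74.4 × 0.850 × (310 − 186) = 7841.8 kJ/h
Energy balance on cold side (adiabatic exchanger): Q = ṁ_c·Cp_c·(T_c,out − T_c,in)
T_c,out = 53.1 + 7841.8/(582 × 2.30) = 58.958 °C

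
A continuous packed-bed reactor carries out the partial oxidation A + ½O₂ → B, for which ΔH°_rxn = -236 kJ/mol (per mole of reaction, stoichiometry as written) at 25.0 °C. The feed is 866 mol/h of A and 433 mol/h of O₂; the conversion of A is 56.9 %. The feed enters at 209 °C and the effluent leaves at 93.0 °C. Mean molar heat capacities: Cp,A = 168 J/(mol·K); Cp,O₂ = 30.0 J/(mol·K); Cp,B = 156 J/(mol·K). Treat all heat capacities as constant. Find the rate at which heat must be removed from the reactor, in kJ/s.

Extent of reaction ξ = 0.569 × 866 = 492.75 mol/h
Reaction term: ξ·ΔH°_rxn = 492.75 × -236 = -116290 kJ/h
Sensible, feed 209→25 °C: -29160 kJ/h
Outlet flows (mol/h): A 373.25, O₂ 186.62, B 492.75
Sensible, products 25→93.0 °C: 9871.8 kJ/h
Q = ΔH = -135580 kJ/h = -37.661 kW
Heat removed = 37.661 kJ/s

Q_out = 37.7 kJ/s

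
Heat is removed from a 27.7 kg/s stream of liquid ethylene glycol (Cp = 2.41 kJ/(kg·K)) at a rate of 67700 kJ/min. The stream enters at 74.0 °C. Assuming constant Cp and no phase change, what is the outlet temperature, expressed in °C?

T_out = 57.1 °C

Q = 67700 kJ/min = 1128.3 kJ/s
ΔT = Q/(ṁ·Cp) = 1128.3/(27.7×2.41) = 16.902 K
T_out = 74.0 − 16.902 = 57.098 °C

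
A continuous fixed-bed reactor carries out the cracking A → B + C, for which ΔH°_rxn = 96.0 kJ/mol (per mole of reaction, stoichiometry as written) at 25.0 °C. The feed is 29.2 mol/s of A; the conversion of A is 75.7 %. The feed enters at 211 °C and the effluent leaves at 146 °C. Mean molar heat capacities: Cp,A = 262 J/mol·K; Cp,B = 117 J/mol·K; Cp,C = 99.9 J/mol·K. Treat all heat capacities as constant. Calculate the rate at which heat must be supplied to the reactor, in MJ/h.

Extent of reaction ξ = 0.757 × 29.2 = 22.104 mol/s
Reaction term: ξ·ΔH°_rxn = 22.104 × 96.0 = 2122 kJ/s
Sensible, feed 211→25 °C: -1423 kJ/s
Outlet flows (mol/s): A 7.0956, B 22.104, C 22.104
Sensible, products 25→146 °C: 805.07 kJ/s
Q = ΔH = 1504.1 kJ/s = 1504.1 kW
Heat supplied = 5414.8 MJ/h

Q_in = 5410 MJ/h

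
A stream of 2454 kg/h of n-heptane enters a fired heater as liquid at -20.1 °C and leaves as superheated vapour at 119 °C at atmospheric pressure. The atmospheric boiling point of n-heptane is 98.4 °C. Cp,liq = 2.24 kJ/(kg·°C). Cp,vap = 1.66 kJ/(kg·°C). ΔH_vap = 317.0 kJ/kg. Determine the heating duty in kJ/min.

liquid -20.1→98.4 °C: 265.44 kJ/kg
vaporisation at 98.4 °C: 317 kJ/kg
vapour 98.4→119 °C: 34.196 kJ/kg
Δh = 265.44 + 317 + 34.196 = 616.64 kJ/kg
Q = ṁ·Δh = 2454 kg/h × 616.64 kJ/kg = 1.5132e+06 kJ/h
|Q| = 420.34 kW = 25220 kJ/min

Q = 25200 kJ/min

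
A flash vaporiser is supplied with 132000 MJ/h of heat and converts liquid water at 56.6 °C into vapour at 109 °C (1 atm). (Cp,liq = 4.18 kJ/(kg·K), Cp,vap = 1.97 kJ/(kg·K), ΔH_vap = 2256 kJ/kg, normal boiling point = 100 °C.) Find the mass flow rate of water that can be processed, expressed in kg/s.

Δh = 4.18×(100−56.6) + 2256 + 1.97×(109−100) = 2455.1 kJ/kg
Q = 132000 MJ/h = 36667 kJ/s = 36667 kJ/s
ṁ = Q/Δh = 36667 / 2455.1 = 14.935 kg/s

ṁ = 14.9 kg/s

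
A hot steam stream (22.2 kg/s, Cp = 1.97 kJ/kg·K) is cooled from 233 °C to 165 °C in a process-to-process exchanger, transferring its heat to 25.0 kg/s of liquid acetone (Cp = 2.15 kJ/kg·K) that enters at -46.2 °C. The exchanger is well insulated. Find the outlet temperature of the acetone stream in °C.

Heat released by hot stream: Q = 22.2 × 1.97 × (233 − 165) = 2973.9 kJ/s
Energy balance on cold side (adiabatic exchanger): Q = ṁ_c·Cp_c·(T_c,out − T_c,in)
T_c,out = -46.2 + 2973.9/(25.0 × 2.15) = 9.1286 °C

T_c,out = 9.13 °C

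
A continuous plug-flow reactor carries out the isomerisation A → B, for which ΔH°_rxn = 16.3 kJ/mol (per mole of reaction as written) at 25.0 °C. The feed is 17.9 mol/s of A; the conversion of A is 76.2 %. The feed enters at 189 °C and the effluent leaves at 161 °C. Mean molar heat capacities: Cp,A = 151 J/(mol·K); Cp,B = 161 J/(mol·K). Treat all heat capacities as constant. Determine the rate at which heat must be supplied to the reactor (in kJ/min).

Q_in = 9910 kJ/min

Extent of reaction ξ = 0.762 × 17.9 = 13.64 mol/s
Reaction term: ξ·ΔH°_rxn = 13.64 × 16.3 = 222.33 kJ/s
Sensible, feed 189→25 °C: -443.28 kJ/s
Outlet flows (mol/s): A 4.2602, B 13.64
Sensible, products 25→161 °C: 386.14 kJ/s
Q = ΔH = 165.2 kJ/s = 165.2 kW
Heat supplied = 9911.9 kJ/min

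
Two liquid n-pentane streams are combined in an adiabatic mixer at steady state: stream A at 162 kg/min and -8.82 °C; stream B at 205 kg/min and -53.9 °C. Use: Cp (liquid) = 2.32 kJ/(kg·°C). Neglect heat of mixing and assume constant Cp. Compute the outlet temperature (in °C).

T_out = -34.0 °C

Energy balance with Q = 0: Σ ṁᵢCp,ᵢ(T_out − Tᵢ) = 0
Σ ṁᵢCp,ᵢTᵢ = 162×2.32×-8.82 + 205×2.32×-53.9 = -28950
Σ ṁᵢCp,ᵢ = 162×2.32 + 205×2.32 = 851.44
T_out = -28950 / 851.44 = -34.001 °C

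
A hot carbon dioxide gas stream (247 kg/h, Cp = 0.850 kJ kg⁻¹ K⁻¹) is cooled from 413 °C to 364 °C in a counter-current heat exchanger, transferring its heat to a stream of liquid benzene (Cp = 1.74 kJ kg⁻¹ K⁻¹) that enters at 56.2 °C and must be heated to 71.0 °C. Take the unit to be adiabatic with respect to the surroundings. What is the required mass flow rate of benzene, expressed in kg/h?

Heat released by hot stream: Q = 247 × 0.850 × (413 − 364) = 10288 kJ/h
Energy balance on cold side (adiabatic exchanger): Q = ṁ_c·Cp_c·(T_c,out − T_c,in)
ṁ_c = 10288 / [1.74 × (71.0 − 56.2)] = 399.49 kg/h

ṁ_c = 399 kg/h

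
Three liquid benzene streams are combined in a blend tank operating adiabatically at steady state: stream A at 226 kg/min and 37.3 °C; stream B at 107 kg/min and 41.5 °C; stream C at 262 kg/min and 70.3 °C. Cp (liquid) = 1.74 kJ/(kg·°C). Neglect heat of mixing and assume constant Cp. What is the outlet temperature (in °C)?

Adiabatic, steady state ⇒ Σ ṁᵢCp,ᵢ(T_out − Tᵢ) = 0
Σ ṁᵢCp,ᵢTᵢ = 226×1.74×37.3 + 107×1.74×41.5 + 262×1.74×70.3 = 54443
Σ ṁᵢCp,ᵢ = 226×1.74 + 107×1.74 + 262×1.74 = 1035.3
T_out = 54443 / 1035.3 = 52.586 °C

T_out = 52.6 °C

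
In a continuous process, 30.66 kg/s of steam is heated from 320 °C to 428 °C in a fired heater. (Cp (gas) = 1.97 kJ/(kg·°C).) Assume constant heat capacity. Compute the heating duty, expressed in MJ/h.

Q = 23500 MJ/h

Q = ṁ·Cp·ΔT = 30.66 × 1.97 × (428 − 320) = 6523.2 kJ/s
Heating duty = 23484 MJ/h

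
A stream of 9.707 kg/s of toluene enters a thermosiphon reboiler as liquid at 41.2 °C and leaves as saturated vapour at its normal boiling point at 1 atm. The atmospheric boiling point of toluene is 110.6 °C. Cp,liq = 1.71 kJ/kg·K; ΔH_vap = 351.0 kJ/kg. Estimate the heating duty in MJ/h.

Q = 16400 MJ/h

liquid 41.2→110.6 °C: 118.67 kJ/kg
vaporisation at 110.6 °C: 351 kJ/kg
Δh = 118.67 + 351 = 469.67 kJ/kg
Q = ṁ·Δh = 9.707 kg/s × 469.67 kJ/kg = 4559.1 kJ/s
|Q| = 4559.1 kW = 16413 MJ/h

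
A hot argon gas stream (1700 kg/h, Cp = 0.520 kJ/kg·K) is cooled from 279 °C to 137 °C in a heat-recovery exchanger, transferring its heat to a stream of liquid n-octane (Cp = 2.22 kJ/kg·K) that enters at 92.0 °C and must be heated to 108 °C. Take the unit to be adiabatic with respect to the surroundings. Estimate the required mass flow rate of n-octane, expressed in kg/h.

Heat released by hot stream: Q = 1700 × 0.520 × (279 − 137) = 125530 kJ/h
Energy balance on cold side (adiabatic exchanger): Q = ṁ_c·Cp_c·(T_c,out − T_c,in)
ṁ_c = 125530 / [2.22 × (108 − 92.0)] = 3534 kg/h

ṁ_c = 3530 kg/h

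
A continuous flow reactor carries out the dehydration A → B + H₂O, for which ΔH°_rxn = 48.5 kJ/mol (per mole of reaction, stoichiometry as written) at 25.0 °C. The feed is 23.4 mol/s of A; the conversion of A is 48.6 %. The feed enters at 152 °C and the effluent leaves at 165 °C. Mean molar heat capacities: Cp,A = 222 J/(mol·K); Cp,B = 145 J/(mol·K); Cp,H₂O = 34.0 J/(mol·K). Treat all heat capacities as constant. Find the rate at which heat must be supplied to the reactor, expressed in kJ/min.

Extent of reaction ξ = 0.486 × 23.4 = 11.372 mol/s
Reaction term: ξ·ΔH°_rxn = 11.372 × 48.5 = 551.56 kJ/s
Sensible, feed 152→25 °C: -659.74 kJ/s
Outlet flows (mol/s): A 12.028, B 11.372, H₂O 11.372
Sensible, products 25→165 °C: 658.81 kJ/s
Q = ΔH = 550.63 kJ/s = 550.63 kW
Heat supplied = 33038 kJ/min

Q_in = 33000 kJ/min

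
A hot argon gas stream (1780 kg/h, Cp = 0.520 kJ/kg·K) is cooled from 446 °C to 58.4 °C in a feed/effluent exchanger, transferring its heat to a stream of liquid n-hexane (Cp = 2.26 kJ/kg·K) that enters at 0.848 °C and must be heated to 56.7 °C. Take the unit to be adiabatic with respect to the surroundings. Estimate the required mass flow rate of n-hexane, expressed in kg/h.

Heat released by hot stream: Q = 1780 × 0.520 × (446 − 58.4) = 358760 kJ/h
Energy balance on cold side (adiabatic exchanger): Q = ṁ_c·Cp_c·(T_c,out − T_c,in)
ṁ_c = 358760 / [2.26 × (56.7 − 0.848)] = 2842.2 kg/h

ṁ_c = 2840 kg/h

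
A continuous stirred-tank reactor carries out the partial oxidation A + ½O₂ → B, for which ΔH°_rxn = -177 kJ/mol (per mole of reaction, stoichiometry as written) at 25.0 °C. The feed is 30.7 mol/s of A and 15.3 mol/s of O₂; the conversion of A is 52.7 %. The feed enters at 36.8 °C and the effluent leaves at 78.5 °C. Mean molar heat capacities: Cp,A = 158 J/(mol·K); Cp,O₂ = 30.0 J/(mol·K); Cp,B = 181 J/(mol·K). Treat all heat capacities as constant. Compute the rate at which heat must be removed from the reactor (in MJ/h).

Q_out = 9490 MJ/h

Extent of reaction ξ = 0.527 × 30.7 = 16.179 mol/s
Reaction term: ξ·ΔH°_rxn = 16.179 × -177 = -2863.7 kJ/s
Sensible, feed 36.8→25 °C: -62.653 kJ/s
Outlet flows (mol/s): A 14.521, O₂ 7.2106, B 16.179
Sensible, products 25→78.5 °C: 290.99 kJ/s
Q = ΔH = -2635.3 kJ/s = -2635.3 kW
Heat removed = 9487.2 MJ/h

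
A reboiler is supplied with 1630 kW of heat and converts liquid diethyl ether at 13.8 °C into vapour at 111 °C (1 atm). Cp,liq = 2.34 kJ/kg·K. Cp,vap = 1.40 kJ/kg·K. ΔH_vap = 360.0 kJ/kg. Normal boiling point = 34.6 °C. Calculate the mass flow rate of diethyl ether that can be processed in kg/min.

ṁ = 190 kg/min

Δh = 2.34×(34.6−13.8) + 360.0 + 1.40×(111−34.6) = 515.63 kJ/kg
Q = 1630 kW = 1630 kJ/s = 97800 kJ/min
ṁ = Q/Δh = 97800 / 515.63 = 189.67 kg/min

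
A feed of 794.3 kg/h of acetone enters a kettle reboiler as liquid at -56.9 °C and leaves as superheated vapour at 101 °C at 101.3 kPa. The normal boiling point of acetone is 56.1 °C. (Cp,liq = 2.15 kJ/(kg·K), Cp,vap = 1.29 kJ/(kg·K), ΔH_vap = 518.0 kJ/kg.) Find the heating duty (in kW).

liquid -56.9→56.1 °C: 242.95 kJ/kg
vaporisation at 56.1 °C: 518 kJ/kg
vapour 56.1→101 °C: 57.921 kJ/kg
Δh = 242.95 + 518 + 57.921 = 818.87 kJ/kg
Q = ṁ·Δh = 794.3 kg/h × 818.87 kJ/kg = 650430 kJ/h
|Q| = 180.67 kW

Q = 181 kW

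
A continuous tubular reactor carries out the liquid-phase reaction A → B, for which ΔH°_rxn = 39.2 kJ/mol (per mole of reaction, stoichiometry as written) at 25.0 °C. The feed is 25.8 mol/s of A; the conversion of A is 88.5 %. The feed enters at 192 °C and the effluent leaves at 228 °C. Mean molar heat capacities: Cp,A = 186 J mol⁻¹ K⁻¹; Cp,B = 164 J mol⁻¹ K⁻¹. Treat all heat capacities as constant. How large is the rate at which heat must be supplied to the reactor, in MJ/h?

Q_in = 3480 MJ/h

Extent of reaction ξ = 0.885 × 25.8 = 22.833 mol/s
Reaction term: ξ·ΔH°_rxn = 22.833 × 39.2 = 895.05 kJ/s
Sensible, feed 192→25 °C: -801.4 kJ/s
Outlet flows (mol/s): A 2.967, B 22.833
Sensible, products 25→228 °C: 872.18 kJ/s
Q = ΔH = 965.84 kJ/s = 965.84 kW
Heat supplied = 3477 MJ/h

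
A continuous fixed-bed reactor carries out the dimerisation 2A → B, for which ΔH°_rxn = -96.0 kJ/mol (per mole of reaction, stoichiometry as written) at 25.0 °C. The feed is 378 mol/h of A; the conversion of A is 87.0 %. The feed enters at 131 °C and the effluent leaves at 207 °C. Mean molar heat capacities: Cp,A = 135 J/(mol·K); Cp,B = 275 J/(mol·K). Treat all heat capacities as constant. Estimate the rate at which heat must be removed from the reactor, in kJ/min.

Q_out = 196 kJ/min

Extent of reaction ξ = 0.870 × 378 / 2 = 164.43 mol/h
Reaction term: ξ·ΔH°_rxn = 164.43 × -96.0 = -15785 kJ/h
Sensible, feed 131→25 °C: -5409.2 kJ/h
Outlet flows (mol/h): A 49.14, B 164.43
Sensible, products 25→207 °C: 9437.1 kJ/h
Q = ΔH = -11757 kJ/h = -3.2659 kW
Heat removed = 195.96 kJ/min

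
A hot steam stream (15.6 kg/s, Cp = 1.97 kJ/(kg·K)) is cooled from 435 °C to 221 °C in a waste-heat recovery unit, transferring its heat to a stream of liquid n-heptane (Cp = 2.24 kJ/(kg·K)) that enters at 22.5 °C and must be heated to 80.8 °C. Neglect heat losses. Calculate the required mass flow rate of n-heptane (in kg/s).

Heat released by hot stream: Q = 15.6 × 1.97 × (435 − 221) = 6576.6 kJ/s
Energy balance on cold side (adiabatic exchanger): Q = ṁ_c·Cp_c·(T_c,out − T_c,in)
ṁ_c = 6576.6 / [2.24 × (80.8 − 22.5)] = 50.36 kg/s

ṁ_c = 50.4 kg/s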